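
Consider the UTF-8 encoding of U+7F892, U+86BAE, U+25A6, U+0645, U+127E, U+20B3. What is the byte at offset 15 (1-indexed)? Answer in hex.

1-indexed offset 15 is 0-indexed offset 14.
U+7F892 → 4-byte form F1 BF A2 92 at offsets 0–3.
U+86BAE → 4-byte form F2 86 AE AE at offsets 4–7.
U+25A6 → 3-byte form E2 96 A6 at offsets 8–10.
U+0645 → 2-byte form D9 85 at offsets 11–12.
U+127E → 3-byte form E1 89 BE at offsets 13–15.
Offset 14 falls in char 5's range; it's byte 2 of E1 89 BE = 0x89.

0x89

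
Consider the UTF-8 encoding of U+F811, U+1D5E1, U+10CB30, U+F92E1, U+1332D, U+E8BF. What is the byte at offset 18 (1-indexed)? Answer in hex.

1-indexed offset 18 is 0-indexed offset 17.
U+F811 → 3-byte form EF A0 91 at offsets 0–2.
U+1D5E1 → 4-byte form F0 9D 97 A1 at offsets 3–6.
U+10CB30 → 4-byte form F4 8C AC B0 at offsets 7–10.
U+F92E1 → 4-byte form F3 B9 8B A1 at offsets 11–14.
U+1332D → 4-byte form F0 93 8C AD at offsets 15–18.
Offset 17 falls in char 5's range; it's byte 3 of F0 93 8C AD = 0x8C.

0x8C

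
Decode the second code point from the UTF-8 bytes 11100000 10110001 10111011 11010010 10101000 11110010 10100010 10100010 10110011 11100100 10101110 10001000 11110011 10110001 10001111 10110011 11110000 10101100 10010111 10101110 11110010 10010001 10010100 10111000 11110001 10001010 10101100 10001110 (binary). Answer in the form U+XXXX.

U+04A8

Offset 0: leading byte 0xE0 = 11100000 → 3-byte char #1 = E0 B1 BB.
Offset 3: leading byte 0xD2 = 11010010 → 2-byte char #2 = D2 A8.
Leading byte 0xD2 = 11010010 matches 110xxxxx → 2-byte sequence.
Byte 1: 0xD2 = 11010010, payload 10010 (5 bits).
Byte 2: 0xA8 = 10101000 (10xxxxxx ✓), payload 101000.
Concatenate: 10010101000 = 0x4A8 (11 bits → U+04A8).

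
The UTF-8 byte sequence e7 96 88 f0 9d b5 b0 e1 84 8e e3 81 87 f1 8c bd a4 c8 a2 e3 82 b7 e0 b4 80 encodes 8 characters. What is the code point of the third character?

Offset 0: leading byte 0xE7 = 11100111 → 3-byte char #1 = E7 96 88.
Offset 3: leading byte 0xF0 = 11110000 → 4-byte char #2 = F0 9D B5 B0.
Offset 7: leading byte 0xE1 = 11100001 → 3-byte char #3 = E1 84 8E.
Leading byte 0xE1 = 11100001 matches 1110xxxx → 3-byte sequence.
Byte 1: 0xE1 = 11100001, payload 0001 (4 bits).
Byte 2: 0x84 = 10000100 (10xxxxxx ✓), payload 000100.
Byte 3: 0x8E = 10001110 (10xxxxxx ✓), payload 001110.
Concatenate: 0001000100001110 = 0x110E (16 bits → U+110E).

U+110E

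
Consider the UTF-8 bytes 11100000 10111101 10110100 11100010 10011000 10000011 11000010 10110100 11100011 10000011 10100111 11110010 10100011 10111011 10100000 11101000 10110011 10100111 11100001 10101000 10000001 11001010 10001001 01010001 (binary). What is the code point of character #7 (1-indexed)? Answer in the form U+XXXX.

Offset 0: leading byte 0xE0 = 11100000 → 3-byte char #1 = E0 BD B4.
Offset 3: leading byte 0xE2 = 11100010 → 3-byte char #2 = E2 98 83.
Offset 6: leading byte 0xC2 = 11000010 → 2-byte char #3 = C2 B4.
Offset 8: leading byte 0xE3 = 11100011 → 3-byte char #4 = E3 83 A7.
Offset 11: leading byte 0xF2 = 11110010 → 4-byte char #5 = F2 A3 BB A0.
Offset 15: leading byte 0xE8 = 11101000 → 3-byte char #6 = E8 B3 A7.
Offset 18: leading byte 0xE1 = 11100001 → 3-byte char #7 = E1 A8 81.
Leading byte 0xE1 = 11100001 matches 1110xxxx → 3-byte sequence.
Byte 1: 0xE1 = 11100001, payload 0001 (4 bits).
Byte 2: 0xA8 = 10101000 (10xxxxxx ✓), payload 101000.
Byte 3: 0x81 = 10000001 (10xxxxxx ✓), payload 000001.
Concatenate: 0001101000000001 = 0x1A01 (16 bits → U+1A01).

U+1A01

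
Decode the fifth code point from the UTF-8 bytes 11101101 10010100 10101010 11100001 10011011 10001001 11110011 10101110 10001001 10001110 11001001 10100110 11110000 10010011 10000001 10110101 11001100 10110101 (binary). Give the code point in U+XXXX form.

Offset 0: leading byte 0xED = 11101101 → 3-byte char #1 = ED 94 AA.
Offset 3: leading byte 0xE1 = 11100001 → 3-byte char #2 = E1 9B 89.
Offset 6: leading byte 0xF3 = 11110011 → 4-byte char #3 = F3 AE 89 8E.
Offset 10: leading byte 0xC9 = 11001001 → 2-byte char #4 = C9 A6.
Offset 12: leading byte 0xF0 = 11110000 → 4-byte char #5 = F0 93 81 B5.
Leading byte 0xF0 = 11110000 matches 11110xxx → 4-byte sequence.
Byte 1: 0xF0 = 11110000, payload 000 (3 bits).
Byte 2: 0x93 = 10010011 (10xxxxxx ✓), payload 010011.
Byte 3: 0x81 = 10000001 (10xxxxxx ✓), payload 000001.
Byte 4: 0xB5 = 10110101 (10xxxxxx ✓), payload 110101.
Concatenate: 000010011000001110101 = 0x13075 (21 bits → U+13075).

U+13075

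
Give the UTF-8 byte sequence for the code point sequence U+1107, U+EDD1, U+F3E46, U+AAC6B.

U+1107: 3-byte form → E1 84 87.
U+EDD1: 3-byte form → EE B7 91.
U+F3E46: 4-byte form → F3 B3 B9 86.
U+AAC6B: 4-byte form → F2 AA B1 AB.
Concatenated (14 bytes): E1 84 87 EE B7 91 F3 B3 B9 86 F2 AA B1 AB.

E1 84 87 EE B7 91 F3 B3 B9 86 F2 AA B1 AB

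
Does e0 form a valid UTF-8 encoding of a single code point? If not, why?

invalid (sequence truncated)

Leading byte 0xE0 = 11100000 → 3-byte form, but only 1 byte is present.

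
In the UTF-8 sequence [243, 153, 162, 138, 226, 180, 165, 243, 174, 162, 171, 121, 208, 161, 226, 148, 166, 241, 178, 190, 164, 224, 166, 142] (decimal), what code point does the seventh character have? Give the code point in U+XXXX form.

U+72FA4

Offset 0: leading byte 0xF3 = 11110011 → 4-byte char #1 = F3 99 A2 8A.
Offset 4: leading byte 0xE2 = 11100010 → 3-byte char #2 = E2 B4 A5.
Offset 7: leading byte 0xF3 = 11110011 → 4-byte char #3 = F3 AE A2 AB.
Offset 11: leading byte 0x79 = 01111001 → 1-byte char #4 = 79.
Offset 12: leading byte 0xD0 = 11010000 → 2-byte char #5 = D0 A1.
Offset 14: leading byte 0xE2 = 11100010 → 3-byte char #6 = E2 94 A6.
Offset 17: leading byte 0xF1 = 11110001 → 4-byte char #7 = F1 B2 BE A4.
Leading byte 0xF1 = 11110001 matches 11110xxx → 4-byte sequence.
Byte 1: 0xF1 = 11110001, payload 001 (3 bits).
Byte 2: 0xB2 = 10110010 (10xxxxxx ✓), payload 110010.
Byte 3: 0xBE = 10111110 (10xxxxxx ✓), payload 111110.
Byte 4: 0xA4 = 10100100 (10xxxxxx ✓), payload 100100.
Concatenate: 001110010111110100100 = 0x72FA4 (21 bits → U+72FA4).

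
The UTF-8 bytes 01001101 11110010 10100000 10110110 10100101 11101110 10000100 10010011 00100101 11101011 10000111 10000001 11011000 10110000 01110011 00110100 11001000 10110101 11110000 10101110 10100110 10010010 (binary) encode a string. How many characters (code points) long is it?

Byte at offset 0: 0x4D = 01001101 → 1-byte char (#1). Advance 1.
Byte at offset 1: 0xF2 = 11110010 → 4-byte char (#2). Advance 4.
Byte at offset 5: 0xEE = 11101110 → 3-byte char (#3). Advance 3.
Byte at offset 8: 0x25 = 00100101 → 1-byte char (#4). Advance 1.
Byte at offset 9: 0xEB = 11101011 → 3-byte char (#5). Advance 3.
Byte at offset 12: 0xD8 = 11011000 → 2-byte char (#6). Advance 2.
Byte at offset 14: 0x73 = 01110011 → 1-byte char (#7). Advance 1.
Byte at offset 15: 0x34 = 00110100 → 1-byte char (#8). Advance 1.
Byte at offset 16: 0xC8 = 11001000 → 2-byte char (#9). Advance 2.
Byte at offset 18: 0xF0 = 11110000 → 4-byte char (#10). Advance 4.
Reached end at offset 22 after 10 code points.

10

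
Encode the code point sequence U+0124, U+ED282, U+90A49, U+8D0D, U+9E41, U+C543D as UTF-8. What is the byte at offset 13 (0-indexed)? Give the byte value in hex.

U+0124 → 2-byte form C4 A4 at offsets 0–1.
U+ED282 → 4-byte form F3 AD 8A 82 at offsets 2–5.
U+90A49 → 4-byte form F2 90 A9 89 at offsets 6–9.
U+8D0D → 3-byte form E8 B4 8D at offsets 10–12.
U+9E41 → 3-byte form E9 B9 81 at offsets 13–15.
Offset 13 falls in char 5's range; it's byte 1 of E9 B9 81 = 0xE9.

0xE9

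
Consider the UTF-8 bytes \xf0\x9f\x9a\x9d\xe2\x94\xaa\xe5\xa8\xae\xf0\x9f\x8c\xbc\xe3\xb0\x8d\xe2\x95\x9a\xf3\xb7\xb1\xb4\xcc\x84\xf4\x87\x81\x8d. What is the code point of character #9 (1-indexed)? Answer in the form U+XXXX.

U+10704D

Offset 0: leading byte 0xF0 = 11110000 → 4-byte char #1 = F0 9F 9A 9D.
Offset 4: leading byte 0xE2 = 11100010 → 3-byte char #2 = E2 94 AA.
Offset 7: leading byte 0xE5 = 11100101 → 3-byte char #3 = E5 A8 AE.
Offset 10: leading byte 0xF0 = 11110000 → 4-byte char #4 = F0 9F 8C BC.
Offset 14: leading byte 0xE3 = 11100011 → 3-byte char #5 = E3 B0 8D.
Offset 17: leading byte 0xE2 = 11100010 → 3-byte char #6 = E2 95 9A.
Offset 20: leading byte 0xF3 = 11110011 → 4-byte char #7 = F3 B7 B1 B4.
Offset 24: leading byte 0xCC = 11001100 → 2-byte char #8 = CC 84.
Offset 26: leading byte 0xF4 = 11110100 → 4-byte char #9 = F4 87 81 8D.
Leading byte 0xF4 = 11110100 matches 11110xxx → 4-byte sequence.
Byte 1: 0xF4 = 11110100, payload 100 (3 bits).
Byte 2: 0x87 = 10000111 (10xxxxxx ✓), payload 000111.
Byte 3: 0x81 = 10000001 (10xxxxxx ✓), payload 000001.
Byte 4: 0x8D = 10001101 (10xxxxxx ✓), payload 001101.
Concatenate: 100000111000001001101 = 0x10704D (21 bits → U+10704D).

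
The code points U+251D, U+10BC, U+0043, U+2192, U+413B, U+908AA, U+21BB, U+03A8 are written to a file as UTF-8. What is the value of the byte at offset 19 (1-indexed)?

0x86

1-indexed offset 19 is 0-indexed offset 18.
U+251D → 3-byte form E2 94 9D at offsets 0–2.
U+10BC → 3-byte form E1 82 BC at offsets 3–5.
U+0043 → 1-byte form 43 at offsets 6–6.
U+2192 → 3-byte form E2 86 92 at offsets 7–9.
U+413B → 3-byte form E4 84 BB at offsets 10–12.
U+908AA → 4-byte form F2 90 A2 AA at offsets 13–16.
U+21BB → 3-byte form E2 86 BB at offsets 17–19.
Offset 18 falls in char 7's range; it's byte 2 of E2 86 BB = 0x86.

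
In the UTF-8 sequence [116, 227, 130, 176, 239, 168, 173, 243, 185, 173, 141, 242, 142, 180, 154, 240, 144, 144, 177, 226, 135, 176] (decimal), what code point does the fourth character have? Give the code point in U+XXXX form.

U+F9B4D

Offset 0: leading byte 0x74 = 01110100 → 1-byte char #1 = 74.
Offset 1: leading byte 0xE3 = 11100011 → 3-byte char #2 = E3 82 B0.
Offset 4: leading byte 0xEF = 11101111 → 3-byte char #3 = EF A8 AD.
Offset 7: leading byte 0xF3 = 11110011 → 4-byte char #4 = F3 B9 AD 8D.
Leading byte 0xF3 = 11110011 matches 11110xxx → 4-byte sequence.
Byte 1: 0xF3 = 11110011, payload 011 (3 bits).
Byte 2: 0xB9 = 10111001 (10xxxxxx ✓), payload 111001.
Byte 3: 0xAD = 10101101 (10xxxxxx ✓), payload 101101.
Byte 4: 0x8D = 10001101 (10xxxxxx ✓), payload 001101.
Concatenate: 011111001101101001101 = 0xF9B4D (21 bits → U+F9B4D).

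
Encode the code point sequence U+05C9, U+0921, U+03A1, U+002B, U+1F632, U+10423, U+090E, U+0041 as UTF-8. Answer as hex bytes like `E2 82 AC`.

U+05C9: 2-byte form → D7 89.
U+0921: 3-byte form → E0 A4 A1.
U+03A1: 2-byte form → CE A1.
U+002B: 1-byte form → 2B.
U+1F632: 4-byte form → F0 9F 98 B2.
U+10423: 4-byte form → F0 90 90 A3.
U+090E: 3-byte form → E0 A4 8E.
U+0041: 1-byte form → 41.
Concatenated (20 bytes): D7 89 E0 A4 A1 CE A1 2B F0 9F 98 B2 F0 90 90 A3 E0 A4 8E 41.

D7 89 E0 A4 A1 CE A1 2B F0 9F 98 B2 F0 90 90 A3 E0 A4 8E 41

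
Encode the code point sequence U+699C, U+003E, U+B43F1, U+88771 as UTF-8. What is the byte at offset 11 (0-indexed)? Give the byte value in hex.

0xB1

U+699C → 3-byte form E6 A6 9C at offsets 0–2.
U+003E → 1-byte form 3E at offsets 3–3.
U+B43F1 → 4-byte form F2 B4 8F B1 at offsets 4–7.
U+88771 → 4-byte form F2 88 9D B1 at offsets 8–11.
Offset 11 falls in char 4's range; it's byte 4 of F2 88 9D B1 = 0xB1.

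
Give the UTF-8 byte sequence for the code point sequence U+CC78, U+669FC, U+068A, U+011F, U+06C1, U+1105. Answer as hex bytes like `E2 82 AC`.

EC B1 B8 F1 A6 A7 BC DA 8A C4 9F DB 81 E1 84 85

U+CC78: 3-byte form → EC B1 B8.
U+669FC: 4-byte form → F1 A6 A7 BC.
U+068A: 2-byte form → DA 8A.
U+011F: 2-byte form → C4 9F.
U+06C1: 2-byte form → DB 81.
U+1105: 3-byte form → E1 84 85.
Concatenated (16 bytes): EC B1 B8 F1 A6 A7 BC DA 8A C4 9F DB 81 E1 84 85.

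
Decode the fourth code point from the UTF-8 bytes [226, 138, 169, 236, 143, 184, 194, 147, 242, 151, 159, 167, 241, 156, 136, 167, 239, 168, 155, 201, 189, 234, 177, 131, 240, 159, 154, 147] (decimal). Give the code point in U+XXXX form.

U+977E7

Offset 0: leading byte 0xE2 = 11100010 → 3-byte char #1 = E2 8A A9.
Offset 3: leading byte 0xEC = 11101100 → 3-byte char #2 = EC 8F B8.
Offset 6: leading byte 0xC2 = 11000010 → 2-byte char #3 = C2 93.
Offset 8: leading byte 0xF2 = 11110010 → 4-byte char #4 = F2 97 9F A7.
Leading byte 0xF2 = 11110010 matches 11110xxx → 4-byte sequence.
Byte 1: 0xF2 = 11110010, payload 010 (3 bits).
Byte 2: 0x97 = 10010111 (10xxxxxx ✓), payload 010111.
Byte 3: 0x9F = 10011111 (10xxxxxx ✓), payload 011111.
Byte 4: 0xA7 = 10100111 (10xxxxxx ✓), payload 100111.
Concatenate: 010010111011111100111 = 0x977E7 (21 bits → U+977E7).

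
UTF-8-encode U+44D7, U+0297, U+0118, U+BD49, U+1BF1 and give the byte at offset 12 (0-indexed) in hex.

0xB1

U+44D7 → 3-byte form E4 93 97 at offsets 0–2.
U+0297 → 2-byte form CA 97 at offsets 3–4.
U+0118 → 2-byte form C4 98 at offsets 5–6.
U+BD49 → 3-byte form EB B5 89 at offsets 7–9.
U+1BF1 → 3-byte form E1 AF B1 at offsets 10–12.
Offset 12 falls in char 5's range; it's byte 3 of E1 AF B1 = 0xB1.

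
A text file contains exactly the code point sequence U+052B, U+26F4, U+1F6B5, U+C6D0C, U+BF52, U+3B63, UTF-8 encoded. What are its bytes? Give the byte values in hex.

D4 AB E2 9B B4 F0 9F 9A B5 F3 86 B4 8C EB BD 92 E3 AD A3

U+052B: 2-byte form → D4 AB.
U+26F4: 3-byte form → E2 9B B4.
U+1F6B5: 4-byte form → F0 9F 9A B5.
U+C6D0C: 4-byte form → F3 86 B4 8C.
U+BF52: 3-byte form → EB BD 92.
U+3B63: 3-byte form → E3 AD A3.
Concatenated (19 bytes): D4 AB E2 9B B4 F0 9F 9A B5 F3 86 B4 8C EB BD 92 E3 AD A3.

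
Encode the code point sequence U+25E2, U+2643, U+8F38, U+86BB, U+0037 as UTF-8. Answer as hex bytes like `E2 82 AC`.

E2 97 A2 E2 99 83 E8 BC B8 E8 9A BB 37

U+25E2: 3-byte form → E2 97 A2.
U+2643: 3-byte form → E2 99 83.
U+8F38: 3-byte form → E8 BC B8.
U+86BB: 3-byte form → E8 9A BB.
U+0037: 1-byte form → 37.
Concatenated (13 bytes): E2 97 A2 E2 99 83 E8 BC B8 E8 9A BB 37.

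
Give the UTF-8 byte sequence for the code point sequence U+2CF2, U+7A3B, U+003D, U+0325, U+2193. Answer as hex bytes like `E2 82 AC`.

E2 B3 B2 E7 A8 BB 3D CC A5 E2 86 93

U+2CF2: 3-byte form → E2 B3 B2.
U+7A3B: 3-byte form → E7 A8 BB.
U+003D: 1-byte form → 3D.
U+0325: 2-byte form → CC A5.
U+2193: 3-byte form → E2 86 93.
Concatenated (12 bytes): E2 B3 B2 E7 A8 BB 3D CC A5 E2 86 93.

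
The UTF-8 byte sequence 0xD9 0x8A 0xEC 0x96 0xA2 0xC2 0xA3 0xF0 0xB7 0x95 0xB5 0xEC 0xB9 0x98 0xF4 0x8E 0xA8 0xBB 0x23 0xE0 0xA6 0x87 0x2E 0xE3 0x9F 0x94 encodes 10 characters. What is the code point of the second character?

Offset 0: leading byte 0xD9 = 11011001 → 2-byte char #1 = D9 8A.
Offset 2: leading byte 0xEC = 11101100 → 3-byte char #2 = EC 96 A2.
Leading byte 0xEC = 11101100 matches 1110xxxx → 3-byte sequence.
Byte 1: 0xEC = 11101100, payload 1100 (4 bits).
Byte 2: 0x96 = 10010110 (10xxxxxx ✓), payload 010110.
Byte 3: 0xA2 = 10100010 (10xxxxxx ✓), payload 100010.
Concatenate: 1100010110100010 = 0xC5A2 (16 bits → U+C5A2).

U+C5A2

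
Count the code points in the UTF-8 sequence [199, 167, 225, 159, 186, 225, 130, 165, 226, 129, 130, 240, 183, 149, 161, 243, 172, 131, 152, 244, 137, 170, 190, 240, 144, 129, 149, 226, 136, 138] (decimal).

9

Byte at offset 0: 0xC7 = 11000111 → 2-byte char (#1). Advance 2.
Byte at offset 2: 0xE1 = 11100001 → 3-byte char (#2). Advance 3.
Byte at offset 5: 0xE1 = 11100001 → 3-byte char (#3). Advance 3.
Byte at offset 8: 0xE2 = 11100010 → 3-byte char (#4). Advance 3.
Byte at offset 11: 0xF0 = 11110000 → 4-byte char (#5). Advance 4.
Byte at offset 15: 0xF3 = 11110011 → 4-byte char (#6). Advance 4.
Byte at offset 19: 0xF4 = 11110100 → 4-byte char (#7). Advance 4.
Byte at offset 23: 0xF0 = 11110000 → 4-byte char (#8). Advance 4.
Byte at offset 27: 0xE2 = 11100010 → 3-byte char (#9). Advance 3.
Reached end at offset 30 after 9 code points.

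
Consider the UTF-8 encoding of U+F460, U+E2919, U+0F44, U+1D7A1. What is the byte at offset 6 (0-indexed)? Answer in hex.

0x99

U+F460 → 3-byte form EF 91 A0 at offsets 0–2.
U+E2919 → 4-byte form F3 A2 A4 99 at offsets 3–6.
Offset 6 falls in char 2's range; it's byte 4 of F3 A2 A4 99 = 0x99.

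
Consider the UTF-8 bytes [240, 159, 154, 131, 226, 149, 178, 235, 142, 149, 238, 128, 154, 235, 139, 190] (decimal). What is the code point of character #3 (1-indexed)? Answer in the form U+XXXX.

Offset 0: leading byte 0xF0 = 11110000 → 4-byte char #1 = F0 9F 9A 83.
Offset 4: leading byte 0xE2 = 11100010 → 3-byte char #2 = E2 95 B2.
Offset 7: leading byte 0xEB = 11101011 → 3-byte char #3 = EB 8E 95.
Leading byte 0xEB = 11101011 matches 1110xxxx → 3-byte sequence.
Byte 1: 0xEB = 11101011, payload 1011 (4 bits).
Byte 2: 0x8E = 10001110 (10xxxxxx ✓), payload 001110.
Byte 3: 0x95 = 10010101 (10xxxxxx ✓), payload 010101.
Concatenate: 1011001110010101 = 0xB395 (16 bits → U+B395).

U+B395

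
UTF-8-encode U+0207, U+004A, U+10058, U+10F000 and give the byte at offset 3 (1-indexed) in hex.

1-indexed offset 3 is 0-indexed offset 2.
U+0207 → 2-byte form C8 87 at offsets 0–1.
U+004A → 1-byte form 4A at offsets 2–2.
Offset 2 falls in char 2's range; it's byte 1 of 4A = 0x4A.

0x4A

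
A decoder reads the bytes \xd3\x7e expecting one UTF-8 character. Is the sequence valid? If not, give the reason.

Leading byte 0xD3 = 11010011 → 2-byte form.
Byte 2 is 0x7E = 01111110, which is not 10xxxxxx — expected a continuation byte.

invalid (non-continuation byte where continuation expected)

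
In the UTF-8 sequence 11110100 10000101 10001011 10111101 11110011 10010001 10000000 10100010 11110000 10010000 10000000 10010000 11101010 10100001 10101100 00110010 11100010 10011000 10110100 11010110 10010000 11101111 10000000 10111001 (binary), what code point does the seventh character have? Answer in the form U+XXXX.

Offset 0: leading byte 0xF4 = 11110100 → 4-byte char #1 = F4 85 8B BD.
Offset 4: leading byte 0xF3 = 11110011 → 4-byte char #2 = F3 91 80 A2.
Offset 8: leading byte 0xF0 = 11110000 → 4-byte char #3 = F0 90 80 90.
Offset 12: leading byte 0xEA = 11101010 → 3-byte char #4 = EA A1 AC.
Offset 15: leading byte 0x32 = 00110010 → 1-byte char #5 = 32.
Offset 16: leading byte 0xE2 = 11100010 → 3-byte char #6 = E2 98 B4.
Offset 19: leading byte 0xD6 = 11010110 → 2-byte char #7 = D6 90.
Leading byte 0xD6 = 11010110 matches 110xxxxx → 2-byte sequence.
Byte 1: 0xD6 = 11010110, payload 10110 (5 bits).
Byte 2: 0x90 = 10010000 (10xxxxxx ✓), payload 010000.
Concatenate: 10110010000 = 0x590 (11 bits → U+0590).

U+0590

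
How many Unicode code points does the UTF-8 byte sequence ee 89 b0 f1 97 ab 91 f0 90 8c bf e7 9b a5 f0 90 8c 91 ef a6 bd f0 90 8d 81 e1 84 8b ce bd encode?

Byte at offset 0: 0xEE = 11101110 → 3-byte char (#1). Advance 3.
Byte at offset 3: 0xF1 = 11110001 → 4-byte char (#2). Advance 4.
Byte at offset 7: 0xF0 = 11110000 → 4-byte char (#3). Advance 4.
Byte at offset 11: 0xE7 = 11100111 → 3-byte char (#4). Advance 3.
Byte at offset 14: 0xF0 = 11110000 → 4-byte char (#5). Advance 4.
Byte at offset 18: 0xEF = 11101111 → 3-byte char (#6). Advance 3.
Byte at offset 21: 0xF0 = 11110000 → 4-byte char (#7). Advance 4.
Byte at offset 25: 0xE1 = 11100001 → 3-byte char (#8). Advance 3.
Byte at offset 28: 0xCE = 11001110 → 2-byte char (#9). Advance 2.
Reached end at offset 30 after 9 code points.

9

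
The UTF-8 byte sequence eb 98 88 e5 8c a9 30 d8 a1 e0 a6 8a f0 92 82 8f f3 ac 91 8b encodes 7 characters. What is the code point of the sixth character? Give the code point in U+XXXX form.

Offset 0: leading byte 0xEB = 11101011 → 3-byte char #1 = EB 98 88.
Offset 3: leading byte 0xE5 = 11100101 → 3-byte char #2 = E5 8C A9.
Offset 6: leading byte 0x30 = 00110000 → 1-byte char #3 = 30.
Offset 7: leading byte 0xD8 = 11011000 → 2-byte char #4 = D8 A1.
Offset 9: leading byte 0xE0 = 11100000 → 3-byte char #5 = E0 A6 8A.
Offset 12: leading byte 0xF0 = 11110000 → 4-byte char #6 = F0 92 82 8F.
Leading byte 0xF0 = 11110000 matches 11110xxx → 4-byte sequence.
Byte 1: 0xF0 = 11110000, payload 000 (3 bits).
Byte 2: 0x92 = 10010010 (10xxxxxx ✓), payload 010010.
Byte 3: 0x82 = 10000010 (10xxxxxx ✓), payload 000010.
Byte 4: 0x8F = 10001111 (10xxxxxx ✓), payload 001111.
Concatenate: 000010010000010001111 = 0x1208F (21 bits → U+1208F).

U+1208F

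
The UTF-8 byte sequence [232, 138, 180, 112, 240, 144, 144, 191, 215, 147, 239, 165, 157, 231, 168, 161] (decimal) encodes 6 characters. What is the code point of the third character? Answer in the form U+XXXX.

U+1043F

Offset 0: leading byte 0xE8 = 11101000 → 3-byte char #1 = E8 8A B4.
Offset 3: leading byte 0x70 = 01110000 → 1-byte char #2 = 70.
Offset 4: leading byte 0xF0 = 11110000 → 4-byte char #3 = F0 90 90 BF.
Leading byte 0xF0 = 11110000 matches 11110xxx → 4-byte sequence.
Byte 1: 0xF0 = 11110000, payload 000 (3 bits).
Byte 2: 0x90 = 10010000 (10xxxxxx ✓), payload 010000.
Byte 3: 0x90 = 10010000 (10xxxxxx ✓), payload 010000.
Byte 4: 0xBF = 10111111 (10xxxxxx ✓), payload 111111.
Concatenate: 000010000010000111111 = 0x1043F (21 bits → U+1043F).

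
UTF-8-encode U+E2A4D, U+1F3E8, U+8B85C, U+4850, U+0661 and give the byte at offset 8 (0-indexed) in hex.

U+E2A4D → 4-byte form F3 A2 A9 8D at offsets 0–3.
U+1F3E8 → 4-byte form F0 9F 8F A8 at offsets 4–7.
U+8B85C → 4-byte form F2 8B A1 9C at offsets 8–11.
Offset 8 falls in char 3's range; it's byte 1 of F2 8B A1 9C = 0xF2.

0xF2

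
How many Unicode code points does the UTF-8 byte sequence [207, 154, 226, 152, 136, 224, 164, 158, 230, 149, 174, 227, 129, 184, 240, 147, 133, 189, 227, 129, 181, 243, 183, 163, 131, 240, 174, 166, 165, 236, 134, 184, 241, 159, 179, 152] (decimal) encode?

Byte at offset 0: 0xCF = 11001111 → 2-byte char (#1). Advance 2.
Byte at offset 2: 0xE2 = 11100010 → 3-byte char (#2). Advance 3.
Byte at offset 5: 0xE0 = 11100000 → 3-byte char (#3). Advance 3.
Byte at offset 8: 0xE6 = 11100110 → 3-byte char (#4). Advance 3.
Byte at offset 11: 0xE3 = 11100011 → 3-byte char (#5). Advance 3.
Byte at offset 14: 0xF0 = 11110000 → 4-byte char (#6). Advance 4.
Byte at offset 18: 0xE3 = 11100011 → 3-byte char (#7). Advance 3.
Byte at offset 21: 0xF3 = 11110011 → 4-byte char (#8). Advance 4.
Byte at offset 25: 0xF0 = 11110000 → 4-byte char (#9). Advance 4.
Byte at offset 29: 0xEC = 11101100 → 3-byte char (#10). Advance 3.
Byte at offset 32: 0xF1 = 11110001 → 4-byte char (#11). Advance 4.
Reached end at offset 36 after 11 code points.

11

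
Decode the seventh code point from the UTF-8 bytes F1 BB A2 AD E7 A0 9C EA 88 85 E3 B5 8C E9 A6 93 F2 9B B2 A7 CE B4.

U+03B4

Offset 0: leading byte 0xF1 = 11110001 → 4-byte char #1 = F1 BB A2 AD.
Offset 4: leading byte 0xE7 = 11100111 → 3-byte char #2 = E7 A0 9C.
Offset 7: leading byte 0xEA = 11101010 → 3-byte char #3 = EA 88 85.
Offset 10: leading byte 0xE3 = 11100011 → 3-byte char #4 = E3 B5 8C.
Offset 13: leading byte 0xE9 = 11101001 → 3-byte char #5 = E9 A6 93.
Offset 16: leading byte 0xF2 = 11110010 → 4-byte char #6 = F2 9B B2 A7.
Offset 20: leading byte 0xCE = 11001110 → 2-byte char #7 = CE B4.
Leading byte 0xCE = 11001110 matches 110xxxxx → 2-byte sequence.
Byte 1: 0xCE = 11001110, payload 01110 (5 bits).
Byte 2: 0xB4 = 10110100 (10xxxxxx ✓), payload 110100.
Concatenate: 01110110100 = 0x3B4 (11 bits → U+03B4).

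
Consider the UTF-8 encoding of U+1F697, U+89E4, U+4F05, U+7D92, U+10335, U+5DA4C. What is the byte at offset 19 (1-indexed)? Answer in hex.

1-indexed offset 19 is 0-indexed offset 18.
U+1F697 → 4-byte form F0 9F 9A 97 at offsets 0–3.
U+89E4 → 3-byte form E8 A7 A4 at offsets 4–6.
U+4F05 → 3-byte form E4 BC 85 at offsets 7–9.
U+7D92 → 3-byte form E7 B6 92 at offsets 10–12.
U+10335 → 4-byte form F0 90 8C B5 at offsets 13–16.
U+5DA4C → 4-byte form F1 9D A9 8C at offsets 17–20.
Offset 18 falls in char 6's range; it's byte 2 of F1 9D A9 8C = 0x9D.

0x9D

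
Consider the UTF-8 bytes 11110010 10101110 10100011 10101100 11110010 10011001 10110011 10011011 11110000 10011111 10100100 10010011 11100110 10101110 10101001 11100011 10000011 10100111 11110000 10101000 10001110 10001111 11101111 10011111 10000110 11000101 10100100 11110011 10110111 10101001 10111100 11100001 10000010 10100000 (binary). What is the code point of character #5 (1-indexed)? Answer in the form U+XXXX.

Offset 0: leading byte 0xF2 = 11110010 → 4-byte char #1 = F2 AE A3 AC.
Offset 4: leading byte 0xF2 = 11110010 → 4-byte char #2 = F2 99 B3 9B.
Offset 8: leading byte 0xF0 = 11110000 → 4-byte char #3 = F0 9F A4 93.
Offset 12: leading byte 0xE6 = 11100110 → 3-byte char #4 = E6 AE A9.
Offset 15: leading byte 0xE3 = 11100011 → 3-byte char #5 = E3 83 A7.
Leading byte 0xE3 = 11100011 matches 1110xxxx → 3-byte sequence.
Byte 1: 0xE3 = 11100011, payload 0011 (4 bits).
Byte 2: 0x83 = 10000011 (10xxxxxx ✓), payload 000011.
Byte 3: 0xA7 = 10100111 (10xxxxxx ✓), payload 100111.
Concatenate: 0011000011100111 = 0x30E7 (16 bits → U+30E7).

U+30E7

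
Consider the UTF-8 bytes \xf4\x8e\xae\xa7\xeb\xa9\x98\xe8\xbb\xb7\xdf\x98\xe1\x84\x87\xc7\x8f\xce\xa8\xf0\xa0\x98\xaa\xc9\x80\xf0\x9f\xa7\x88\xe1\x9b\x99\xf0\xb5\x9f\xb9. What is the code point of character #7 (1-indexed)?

Offset 0: leading byte 0xF4 = 11110100 → 4-byte char #1 = F4 8E AE A7.
Offset 4: leading byte 0xEB = 11101011 → 3-byte char #2 = EB A9 98.
Offset 7: leading byte 0xE8 = 11101000 → 3-byte char #3 = E8 BB B7.
Offset 10: leading byte 0xDF = 11011111 → 2-byte char #4 = DF 98.
Offset 12: leading byte 0xE1 = 11100001 → 3-byte char #5 = E1 84 87.
Offset 15: leading byte 0xC7 = 11000111 → 2-byte char #6 = C7 8F.
Offset 17: leading byte 0xCE = 11001110 → 2-byte char #7 = CE A8.
Leading byte 0xCE = 11001110 matches 110xxxxx → 2-byte sequence.
Byte 1: 0xCE = 11001110, payload 01110 (5 bits).
Byte 2: 0xA8 = 10101000 (10xxxxxx ✓), payload 101000.
Concatenate: 01110101000 = 0x3A8 (11 bits → U+03A8).

U+03A8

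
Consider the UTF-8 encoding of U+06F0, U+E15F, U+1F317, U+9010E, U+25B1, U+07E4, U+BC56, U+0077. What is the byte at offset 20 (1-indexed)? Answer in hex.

0xB1

1-indexed offset 20 is 0-indexed offset 19.
U+06F0 → 2-byte form DB B0 at offsets 0–1.
U+E15F → 3-byte form EE 85 9F at offsets 2–4.
U+1F317 → 4-byte form F0 9F 8C 97 at offsets 5–8.
U+9010E → 4-byte form F2 90 84 8E at offsets 9–12.
U+25B1 → 3-byte form E2 96 B1 at offsets 13–15.
U+07E4 → 2-byte form DF A4 at offsets 16–17.
U+BC56 → 3-byte form EB B1 96 at offsets 18–20.
Offset 19 falls in char 7's range; it's byte 2 of EB B1 96 = 0xB1.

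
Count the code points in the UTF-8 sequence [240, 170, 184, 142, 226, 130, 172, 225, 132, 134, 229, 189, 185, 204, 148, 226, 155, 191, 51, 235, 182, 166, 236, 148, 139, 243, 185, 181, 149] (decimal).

10

Byte at offset 0: 0xF0 = 11110000 → 4-byte char (#1). Advance 4.
Byte at offset 4: 0xE2 = 11100010 → 3-byte char (#2). Advance 3.
Byte at offset 7: 0xE1 = 11100001 → 3-byte char (#3). Advance 3.
Byte at offset 10: 0xE5 = 11100101 → 3-byte char (#4). Advance 3.
Byte at offset 13: 0xCC = 11001100 → 2-byte char (#5). Advance 2.
Byte at offset 15: 0xE2 = 11100010 → 3-byte char (#6). Advance 3.
Byte at offset 18: 0x33 = 00110011 → 1-byte char (#7). Advance 1.
Byte at offset 19: 0xEB = 11101011 → 3-byte char (#8). Advance 3.
Byte at offset 22: 0xEC = 11101100 → 3-byte char (#9). Advance 3.
Byte at offset 25: 0xF3 = 11110011 → 4-byte char (#10). Advance 4.
Reached end at offset 29 after 10 code points.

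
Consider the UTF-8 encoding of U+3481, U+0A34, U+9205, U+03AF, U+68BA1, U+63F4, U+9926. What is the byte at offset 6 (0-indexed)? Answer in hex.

U+3481 → 3-byte form E3 92 81 at offsets 0–2.
U+0A34 → 3-byte form E0 A8 B4 at offsets 3–5.
U+9205 → 3-byte form E9 88 85 at offsets 6–8.
Offset 6 falls in char 3's range; it's byte 1 of E9 88 85 = 0xE9.

0xE9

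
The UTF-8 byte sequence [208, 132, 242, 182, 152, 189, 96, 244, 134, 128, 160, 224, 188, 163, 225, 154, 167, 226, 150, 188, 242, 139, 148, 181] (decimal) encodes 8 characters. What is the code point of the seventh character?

Offset 0: leading byte 0xD0 = 11010000 → 2-byte char #1 = D0 84.
Offset 2: leading byte 0xF2 = 11110010 → 4-byte char #2 = F2 B6 98 BD.
Offset 6: leading byte 0x60 = 01100000 → 1-byte char #3 = 60.
Offset 7: leading byte 0xF4 = 11110100 → 4-byte char #4 = F4 86 80 A0.
Offset 11: leading byte 0xE0 = 11100000 → 3-byte char #5 = E0 BC A3.
Offset 14: leading byte 0xE1 = 11100001 → 3-byte char #6 = E1 9A A7.
Offset 17: leading byte 0xE2 = 11100010 → 3-byte char #7 = E2 96 BC.
Leading byte 0xE2 = 11100010 matches 1110xxxx → 3-byte sequence.
Byte 1: 0xE2 = 11100010, payload 0010 (4 bits).
Byte 2: 0x96 = 10010110 (10xxxxxx ✓), payload 010110.
Byte 3: 0xBC = 10111100 (10xxxxxx ✓), payload 111100.
Concatenate: 0010010110111100 = 0x25BC (16 bits → U+25BC).

U+25BC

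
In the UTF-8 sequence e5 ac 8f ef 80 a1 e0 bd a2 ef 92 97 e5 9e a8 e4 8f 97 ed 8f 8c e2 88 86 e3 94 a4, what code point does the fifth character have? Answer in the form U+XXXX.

U+57A8

Offset 0: leading byte 0xE5 = 11100101 → 3-byte char #1 = E5 AC 8F.
Offset 3: leading byte 0xEF = 11101111 → 3-byte char #2 = EF 80 A1.
Offset 6: leading byte 0xE0 = 11100000 → 3-byte char #3 = E0 BD A2.
Offset 9: leading byte 0xEF = 11101111 → 3-byte char #4 = EF 92 97.
Offset 12: leading byte 0xE5 = 11100101 → 3-byte char #5 = E5 9E A8.
Leading byte 0xE5 = 11100101 matches 1110xxxx → 3-byte sequence.
Byte 1: 0xE5 = 11100101, payload 0101 (4 bits).
Byte 2: 0x9E = 10011110 (10xxxxxx ✓), payload 011110.
Byte 3: 0xA8 = 10101000 (10xxxxxx ✓), payload 101000.
Concatenate: 0101011110101000 = 0x57A8 (16 bits → U+57A8).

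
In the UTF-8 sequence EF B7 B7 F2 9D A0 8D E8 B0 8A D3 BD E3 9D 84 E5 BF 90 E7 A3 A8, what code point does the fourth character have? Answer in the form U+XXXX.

Offset 0: leading byte 0xEF = 11101111 → 3-byte char #1 = EF B7 B7.
Offset 3: leading byte 0xF2 = 11110010 → 4-byte char #2 = F2 9D A0 8D.
Offset 7: leading byte 0xE8 = 11101000 → 3-byte char #3 = E8 B0 8A.
Offset 10: leading byte 0xD3 = 11010011 → 2-byte char #4 = D3 BD.
Leading byte 0xD3 = 11010011 matches 110xxxxx → 2-byte sequence.
Byte 1: 0xD3 = 11010011, payload 10011 (5 bits).
Byte 2: 0xBD = 10111101 (10xxxxxx ✓), payload 111101.
Concatenate: 10011111101 = 0x4FD (11 bits → U+04FD).

U+04FD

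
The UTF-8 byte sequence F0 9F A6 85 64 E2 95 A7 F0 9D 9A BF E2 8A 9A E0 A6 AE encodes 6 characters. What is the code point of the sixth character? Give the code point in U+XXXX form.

U+09AE

Offset 0: leading byte 0xF0 = 11110000 → 4-byte char #1 = F0 9F A6 85.
Offset 4: leading byte 0x64 = 01100100 → 1-byte char #2 = 64.
Offset 5: leading byte 0xE2 = 11100010 → 3-byte char #3 = E2 95 A7.
Offset 8: leading byte 0xF0 = 11110000 → 4-byte char #4 = F0 9D 9A BF.
Offset 12: leading byte 0xE2 = 11100010 → 3-byte char #5 = E2 8A 9A.
Offset 15: leading byte 0xE0 = 11100000 → 3-byte char #6 = E0 A6 AE.
Leading byte 0xE0 = 11100000 matches 1110xxxx → 3-byte sequence.
Byte 1: 0xE0 = 11100000, payload 0000 (4 bits).
Byte 2: 0xA6 = 10100110 (10xxxxxx ✓), payload 100110.
Byte 3: 0xAE = 10101110 (10xxxxxx ✓), payload 101110.
Concatenate: 0000100110101110 = 0x9AE (16 bits → U+09AE).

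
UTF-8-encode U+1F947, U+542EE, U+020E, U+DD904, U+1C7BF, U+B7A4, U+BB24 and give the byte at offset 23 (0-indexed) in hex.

U+1F947 → 4-byte form F0 9F A5 87 at offsets 0–3.
U+542EE → 4-byte form F1 94 8B AE at offsets 4–7.
U+020E → 2-byte form C8 8E at offsets 8–9.
U+DD904 → 4-byte form F3 9D A4 84 at offsets 10–13.
U+1C7BF → 4-byte form F0 9C 9E BF at offsets 14–17.
U+B7A4 → 3-byte form EB 9E A4 at offsets 18–20.
U+BB24 → 3-byte form EB AC A4 at offsets 21–23.
Offset 23 falls in char 7's range; it's byte 3 of EB AC A4 = 0xA4.

0xA4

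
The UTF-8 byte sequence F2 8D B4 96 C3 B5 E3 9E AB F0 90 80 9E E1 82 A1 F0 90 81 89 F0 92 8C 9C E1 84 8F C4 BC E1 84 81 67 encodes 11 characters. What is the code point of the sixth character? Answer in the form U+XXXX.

U+10049

Offset 0: leading byte 0xF2 = 11110010 → 4-byte char #1 = F2 8D B4 96.
Offset 4: leading byte 0xC3 = 11000011 → 2-byte char #2 = C3 B5.
Offset 6: leading byte 0xE3 = 11100011 → 3-byte char #3 = E3 9E AB.
Offset 9: leading byte 0xF0 = 11110000 → 4-byte char #4 = F0 90 80 9E.
Offset 13: leading byte 0xE1 = 11100001 → 3-byte char #5 = E1 82 A1.
Offset 16: leading byte 0xF0 = 11110000 → 4-byte char #6 = F0 90 81 89.
Leading byte 0xF0 = 11110000 matches 11110xxx → 4-byte sequence.
Byte 1: 0xF0 = 11110000, payload 000 (3 bits).
Byte 2: 0x90 = 10010000 (10xxxxxx ✓), payload 010000.
Byte 3: 0x81 = 10000001 (10xxxxxx ✓), payload 000001.
Byte 4: 0x89 = 10001001 (10xxxxxx ✓), payload 001001.
Concatenate: 000010000000001001001 = 0x10049 (21 bits → U+10049).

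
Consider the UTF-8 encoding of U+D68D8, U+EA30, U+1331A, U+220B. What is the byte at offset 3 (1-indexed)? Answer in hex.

1-indexed offset 3 is 0-indexed offset 2.
U+D68D8 → 4-byte form F3 96 A3 98 at offsets 0–3.
Offset 2 falls in char 1's range; it's byte 3 of F3 96 A3 98 = 0xA3.

0xA3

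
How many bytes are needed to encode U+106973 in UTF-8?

U+106973 = 0x106973. UTF-8 uses 1 byte below 0x80, 2 below 0x800, 3 below 0x10000, 4 up to 0x10FFFF. 0x106973 is in U+10000–U+10FFFF → 4 bytes.

4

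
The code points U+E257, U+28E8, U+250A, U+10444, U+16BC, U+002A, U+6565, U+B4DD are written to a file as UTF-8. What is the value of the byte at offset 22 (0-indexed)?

0x9D

U+E257 → 3-byte form EE 89 97 at offsets 0–2.
U+28E8 → 3-byte form E2 A3 A8 at offsets 3–5.
U+250A → 3-byte form E2 94 8A at offsets 6–8.
U+10444 → 4-byte form F0 90 91 84 at offsets 9–12.
U+16BC → 3-byte form E1 9A BC at offsets 13–15.
U+002A → 1-byte form 2A at offsets 16–16.
U+6565 → 3-byte form E6 95 A5 at offsets 17–19.
U+B4DD → 3-byte form EB 93 9D at offsets 20–22.
Offset 22 falls in char 8's range; it's byte 3 of EB 93 9D = 0x9D.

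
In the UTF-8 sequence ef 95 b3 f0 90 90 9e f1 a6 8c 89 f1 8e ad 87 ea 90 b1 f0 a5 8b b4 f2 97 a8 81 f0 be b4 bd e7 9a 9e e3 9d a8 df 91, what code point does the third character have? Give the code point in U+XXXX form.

Offset 0: leading byte 0xEF = 11101111 → 3-byte char #1 = EF 95 B3.
Offset 3: leading byte 0xF0 = 11110000 → 4-byte char #2 = F0 90 90 9E.
Offset 7: leading byte 0xF1 = 11110001 → 4-byte char #3 = F1 A6 8C 89.
Leading byte 0xF1 = 11110001 matches 11110xxx → 4-byte sequence.
Byte 1: 0xF1 = 11110001, payload 001 (3 bits).
Byte 2: 0xA6 = 10100110 (10xxxxxx ✓), payload 100110.
Byte 3: 0x8C = 10001100 (10xxxxxx ✓), payload 001100.
Byte 4: 0x89 = 10001001 (10xxxxxx ✓), payload 001001.
Concatenate: 001100110001100001001 = 0x66309 (21 bits → U+66309).

U+66309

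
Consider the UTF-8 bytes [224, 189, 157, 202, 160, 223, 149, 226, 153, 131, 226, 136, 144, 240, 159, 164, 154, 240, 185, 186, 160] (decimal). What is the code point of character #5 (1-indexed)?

U+2210

Offset 0: leading byte 0xE0 = 11100000 → 3-byte char #1 = E0 BD 9D.
Offset 3: leading byte 0xCA = 11001010 → 2-byte char #2 = CA A0.
Offset 5: leading byte 0xDF = 11011111 → 2-byte char #3 = DF 95.
Offset 7: leading byte 0xE2 = 11100010 → 3-byte char #4 = E2 99 83.
Offset 10: leading byte 0xE2 = 11100010 → 3-byte char #5 = E2 88 90.
Leading byte 0xE2 = 11100010 matches 1110xxxx → 3-byte sequence.
Byte 1: 0xE2 = 11100010, payload 0010 (4 bits).
Byte 2: 0x88 = 10001000 (10xxxxxx ✓), payload 001000.
Byte 3: 0x90 = 10010000 (10xxxxxx ✓), payload 010000.
Concatenate: 0010001000010000 = 0x2210 (16 bits → U+2210).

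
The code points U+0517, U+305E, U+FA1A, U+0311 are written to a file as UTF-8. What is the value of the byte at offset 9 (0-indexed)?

U+0517 → 2-byte form D4 97 at offsets 0–1.
U+305E → 3-byte form E3 81 9E at offsets 2–4.
U+FA1A → 3-byte form EF A8 9A at offsets 5–7.
U+0311 → 2-byte form CC 91 at offsets 8–9.
Offset 9 falls in char 4's range; it's byte 2 of CC 91 = 0x91.

0x91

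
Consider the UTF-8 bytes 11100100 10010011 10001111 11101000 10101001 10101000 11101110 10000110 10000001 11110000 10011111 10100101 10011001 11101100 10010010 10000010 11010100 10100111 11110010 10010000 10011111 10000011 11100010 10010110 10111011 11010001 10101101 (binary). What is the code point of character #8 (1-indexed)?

U+25BB

Offset 0: leading byte 0xE4 = 11100100 → 3-byte char #1 = E4 93 8F.
Offset 3: leading byte 0xE8 = 11101000 → 3-byte char #2 = E8 A9 A8.
Offset 6: leading byte 0xEE = 11101110 → 3-byte char #3 = EE 86 81.
Offset 9: leading byte 0xF0 = 11110000 → 4-byte char #4 = F0 9F A5 99.
Offset 13: leading byte 0xEC = 11101100 → 3-byte char #5 = EC 92 82.
Offset 16: leading byte 0xD4 = 11010100 → 2-byte char #6 = D4 A7.
Offset 18: leading byte 0xF2 = 11110010 → 4-byte char #7 = F2 90 9F 83.
Offset 22: leading byte 0xE2 = 11100010 → 3-byte char #8 = E2 96 BB.
Leading byte 0xE2 = 11100010 matches 1110xxxx → 3-byte sequence.
Byte 1: 0xE2 = 11100010, payload 0010 (4 bits).
Byte 2: 0x96 = 10010110 (10xxxxxx ✓), payload 010110.
Byte 3: 0xBB = 10111011 (10xxxxxx ✓), payload 111011.
Concatenate: 0010010110111011 = 0x25BB (16 bits → U+25BB).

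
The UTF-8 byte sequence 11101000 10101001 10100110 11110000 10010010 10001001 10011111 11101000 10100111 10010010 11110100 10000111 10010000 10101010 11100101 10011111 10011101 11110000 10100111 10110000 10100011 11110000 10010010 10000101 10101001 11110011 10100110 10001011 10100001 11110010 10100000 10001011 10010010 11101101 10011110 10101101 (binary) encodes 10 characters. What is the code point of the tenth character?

U+D7AD

Offset 0: leading byte 0xE8 = 11101000 → 3-byte char #1 = E8 A9 A6.
Offset 3: leading byte 0xF0 = 11110000 → 4-byte char #2 = F0 92 89 9F.
Offset 7: leading byte 0xE8 = 11101000 → 3-byte char #3 = E8 A7 92.
Offset 10: leading byte 0xF4 = 11110100 → 4-byte char #4 = F4 87 90 AA.
Offset 14: leading byte 0xE5 = 11100101 → 3-byte char #5 = E5 9F 9D.
Offset 17: leading byte 0xF0 = 11110000 → 4-byte char #6 = F0 A7 B0 A3.
Offset 21: leading byte 0xF0 = 11110000 → 4-byte char #7 = F0 92 85 A9.
Offset 25: leading byte 0xF3 = 11110011 → 4-byte char #8 = F3 A6 8B A1.
Offset 29: leading byte 0xF2 = 11110010 → 4-byte char #9 = F2 A0 8B 92.
Offset 33: leading byte 0xED = 11101101 → 3-byte char #10 = ED 9E AD.
Leading byte 0xED = 11101101 matches 1110xxxx → 3-byte sequence.
Byte 1: 0xED = 11101101, payload 1101 (4 bits).
Byte 2: 0x9E = 10011110 (10xxxxxx ✓), payload 011110.
Byte 3: 0xAD = 10101101 (10xxxxxx ✓), payload 101101.
Concatenate: 1101011110101101 = 0xD7AD (16 bits → U+D7AD).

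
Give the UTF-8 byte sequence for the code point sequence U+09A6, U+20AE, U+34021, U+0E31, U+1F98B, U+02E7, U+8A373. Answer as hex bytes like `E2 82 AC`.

U+09A6: 3-byte form → E0 A6 A6.
U+20AE: 3-byte form → E2 82 AE.
U+34021: 4-byte form → F0 B4 80 A1.
U+0E31: 3-byte form → E0 B8 B1.
U+1F98B: 4-byte form → F0 9F A6 8B.
U+02E7: 2-byte form → CB A7.
U+8A373: 4-byte form → F2 8A 8D B3.
Concatenated (23 bytes): E0 A6 A6 E2 82 AE F0 B4 80 A1 E0 B8 B1 F0 9F A6 8B CB A7 F2 8A 8D B3.

E0 A6 A6 E2 82 AE F0 B4 80 A1 E0 B8 B1 F0 9F A6 8B CB A7 F2 8A 8D B3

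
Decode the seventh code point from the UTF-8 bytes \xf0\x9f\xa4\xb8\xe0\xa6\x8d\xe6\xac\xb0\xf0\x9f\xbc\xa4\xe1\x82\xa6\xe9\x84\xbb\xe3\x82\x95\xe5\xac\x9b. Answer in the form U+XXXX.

Offset 0: leading byte 0xF0 = 11110000 → 4-byte char #1 = F0 9F A4 B8.
Offset 4: leading byte 0xE0 = 11100000 → 3-byte char #2 = E0 A6 8D.
Offset 7: leading byte 0xE6 = 11100110 → 3-byte char #3 = E6 AC B0.
Offset 10: leading byte 0xF0 = 11110000 → 4-byte char #4 = F0 9F BC A4.
Offset 14: leading byte 0xE1 = 11100001 → 3-byte char #5 = E1 82 A6.
Offset 17: leading byte 0xE9 = 11101001 → 3-byte char #6 = E9 84 BB.
Offset 20: leading byte 0xE3 = 11100011 → 3-byte char #7 = E3 82 95.
Leading byte 0xE3 = 11100011 matches 1110xxxx → 3-byte sequence.
Byte 1: 0xE3 = 11100011, payload 0011 (4 bits).
Byte 2: 0x82 = 10000010 (10xxxxxx ✓), payload 000010.
Byte 3: 0x95 = 10010101 (10xxxxxx ✓), payload 010101.
Concatenate: 0011000010010101 = 0x3095 (16 bits → U+3095).

U+3095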